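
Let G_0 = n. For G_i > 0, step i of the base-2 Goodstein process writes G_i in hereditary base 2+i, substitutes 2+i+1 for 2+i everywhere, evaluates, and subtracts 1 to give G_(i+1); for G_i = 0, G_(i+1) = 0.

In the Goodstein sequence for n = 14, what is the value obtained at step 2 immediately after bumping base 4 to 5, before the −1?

18751

i=0: 14 = 2^(2 + 1) + 2^2 + 2 (b=2); 2→3: 3^(3 + 1) + 3^3 + 3 = 111; 111−1 = 110
i=1: 110 = 3^(3 + 1) + 3^3 + 2 (b=3); 3→4: 4^(4 + 1) + 4^4 + 2 = 1282; 1282−1 = 1281
i=2: 1281 = 4^(4 + 1) + 4^4 + 1 (b=4); 4→5: 5^(5 + 1) + 5^5 + 1 = 18751; 18751−1 = 18750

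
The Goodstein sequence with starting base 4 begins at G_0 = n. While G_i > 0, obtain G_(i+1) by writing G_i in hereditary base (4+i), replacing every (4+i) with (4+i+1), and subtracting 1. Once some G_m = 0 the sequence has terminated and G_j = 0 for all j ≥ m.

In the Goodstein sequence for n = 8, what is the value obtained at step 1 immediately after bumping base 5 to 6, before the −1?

[0] 8 ≡ 2·4 (base 4). Lift 5: 10. −1: 9.
[1] 9 ≡ 5 + 4 (base 5). Lift 6: 10. −1: 9.

10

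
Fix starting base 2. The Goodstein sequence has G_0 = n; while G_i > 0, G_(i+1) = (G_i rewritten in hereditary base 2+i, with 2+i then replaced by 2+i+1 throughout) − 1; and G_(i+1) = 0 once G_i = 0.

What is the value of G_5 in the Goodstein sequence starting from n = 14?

base 2: 14 = 2^(2 + 1) + 2^2 + 2; at 3: 3^(3 + 1) + 3^3 + 3 = 111; next = 110
base 3: 110 = 3^(3 + 1) + 3^3 + 2; at 4: 4^(4 + 1) + 4^4 + 2 = 1282; next = 1281
base 4: 1281 = 4^(4 + 1) + 4^4 + 1; at 5: 5^(5 + 1) + 5^5 + 1 = 18751; next = 18750
base 5: 18750 = 5^(5 + 1) + 5^5; at 6: 6^(6 + 1) + 6^6 = 326592; next = 326591
base 6: 326591 = 6^(6 + 1) + 5·6^5 + 5·6^4 + 5·6^3 + 5·6^2 + 5·6 + 5; at 7: 7^(7 + 1) + 5·7^5 + 5·7^4 + 5·7^3 + 5·7^2 + 5·7 + 5 = 5862841; next = 5862840
base 7: 5862840 = 7^(7 + 1) + 5·7^5 + 5·7^4 + 5·7^3 + 5·7^2 + 5·7 + 4; at 8: 8^(8 + 1) + 5·8^5 + 5·8^4 + 5·8^3 + 5·8^2 + 5·8 + 4 = 134404972; next = 134404971

5862840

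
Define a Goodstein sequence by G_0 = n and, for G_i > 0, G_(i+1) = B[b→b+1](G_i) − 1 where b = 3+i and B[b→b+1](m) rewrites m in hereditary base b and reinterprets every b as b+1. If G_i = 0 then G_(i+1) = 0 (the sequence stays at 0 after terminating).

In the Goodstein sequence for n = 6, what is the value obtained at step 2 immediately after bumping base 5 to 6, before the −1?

8

step 0: 6 = 2·3; sub 4 for 3: 2·4; = 8; G_1 = 8−1 = 7
step 1: 7 = 4 + 3; sub 5 for 4: 5 + 3; = 8; G_2 = 8−1 = 7
step 2: 7 = 5 + 2; sub 6 for 5: 6 + 2; = 8; G_3 = 8−1 = 7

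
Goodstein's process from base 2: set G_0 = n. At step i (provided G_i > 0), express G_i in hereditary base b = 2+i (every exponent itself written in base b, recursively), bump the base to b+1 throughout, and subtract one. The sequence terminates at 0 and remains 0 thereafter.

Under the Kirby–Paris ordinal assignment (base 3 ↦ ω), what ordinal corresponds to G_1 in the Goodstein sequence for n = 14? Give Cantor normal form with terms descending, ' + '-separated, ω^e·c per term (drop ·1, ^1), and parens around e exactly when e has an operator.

ω^(ω + 1) + ω^ω + 2

G_0=14  [base 2] 2^(2 + 1) + 2^2 + 2  →[2↦3]→  3^(3 + 1) + 3^3 + 3 = 111  −1 ⇒ G_1=110
G_1=110  [base 3] 3^(3 + 1) + 3^3 + 2  →[3↦4]→  4^(4 + 1) + 4^4 + 2 = 1282  −1 ⇒ G_2=1281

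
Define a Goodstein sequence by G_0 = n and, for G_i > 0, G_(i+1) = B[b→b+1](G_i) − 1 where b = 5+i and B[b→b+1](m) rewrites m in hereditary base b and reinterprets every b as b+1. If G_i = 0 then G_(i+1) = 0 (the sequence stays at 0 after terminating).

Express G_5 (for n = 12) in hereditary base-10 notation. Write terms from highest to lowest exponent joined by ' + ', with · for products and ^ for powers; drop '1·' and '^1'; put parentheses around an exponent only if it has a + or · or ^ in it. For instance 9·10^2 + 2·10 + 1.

12 —HB5→ 2·5 + 2 —bump→ 2·6 + 2 = 14 —(−1)→ 13
13 —HB6→ 2·6 + 1 —bump→ 2·7 + 1 = 15 —(−1)→ 14
14 —HB7→ 2·7 —bump→ 2·8 = 16 —(−1)→ 15
15 —HB8→ 8 + 7 —bump→ 9 + 7 = 16 —(−1)→ 15
15 —HB9→ 9 + 6 —bump→ 10 + 6 = 16 —(−1)→ 15
15 —HB10→ 10 + 5 —bump→ 11 + 5 = 16 —(−1)→ 15

10 + 5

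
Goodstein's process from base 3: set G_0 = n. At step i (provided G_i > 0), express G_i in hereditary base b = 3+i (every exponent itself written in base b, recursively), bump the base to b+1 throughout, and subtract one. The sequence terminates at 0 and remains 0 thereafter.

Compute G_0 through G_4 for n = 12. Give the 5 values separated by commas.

step 0: 12 = 3^2 + 3; sub 4 for 3: 4^2 + 4; = 20; G_1 = 20−1 = 19
step 1: 19 = 4^2 + 3; sub 5 for 4: 5^2 + 3; = 28; G_2 = 28−1 = 27
step 2: 27 = 5^2 + 2; sub 6 for 5: 6^2 + 2; = 38; G_3 = 38−1 = 37
step 3: 37 = 6^2 + 1; sub 7 for 6: 7^2 + 1; = 50; G_4 = 50−1 = 49

12, 19, 27, 37, 49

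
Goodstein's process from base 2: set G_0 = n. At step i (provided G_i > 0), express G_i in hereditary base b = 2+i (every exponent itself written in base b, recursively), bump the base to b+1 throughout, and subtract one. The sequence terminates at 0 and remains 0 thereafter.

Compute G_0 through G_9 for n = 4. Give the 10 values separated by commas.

4, 26, 41, 60, 83, 109, 139, 173, 211, 253

step 0: 4 = 2^2; sub 3 for 2: 3^3; = 27; G_1 = 27−1 = 26
step 1: 26 = 2·3^2 + 2·3 + 2; sub 4 for 3: 2·4^2 + 2·4 + 2; = 42; G_2 = 42−1 = 41
step 2: 41 = 2·4^2 + 2·4 + 1; sub 5 for 4: 2·5^2 + 2·5 + 1; = 61; G_3 = 61−1 = 60
step 3: 60 = 2·5^2 + 2·5; sub 6 for 5: 2·6^2 + 2·6; = 84; G_4 = 84−1 = 83
step 4: 83 = 2·6^2 + 6 + 5; sub 7 for 6: 2·7^2 + 7 + 5; = 110; G_5 = 110−1 = 109
step 5: 109 = 2·7^2 + 7 + 4; sub 8 for 7: 2·8^2 + 8 + 4; = 140; G_6 = 140−1 = 139
step 6: 139 = 2·8^2 + 8 + 3; sub 9 for 8: 2·9^2 + 9 + 3; = 174; G_7 = 174−1 = 173
step 7: 173 = 2·9^2 + 9 + 2; sub 10 for 9: 2·10^2 + 10 + 2; = 212; G_8 = 212−1 = 211
step 8: 211 = 2·10^2 + 10 + 1; sub 11 for 10: 2·11^2 + 11 + 1; = 254; G_9 = 254−1 = 253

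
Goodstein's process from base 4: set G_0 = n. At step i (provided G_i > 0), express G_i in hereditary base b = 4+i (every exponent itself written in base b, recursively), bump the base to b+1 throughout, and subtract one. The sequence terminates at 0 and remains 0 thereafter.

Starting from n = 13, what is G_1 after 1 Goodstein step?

15

step 0: 13 = 3·4 + 1; sub 5 for 4: 3·5 + 1; = 16; G_1 = 16−1 = 15
step 1: 15 = 3·5; sub 6 for 5: 3·6; = 18; G_2 = 18−1 = 17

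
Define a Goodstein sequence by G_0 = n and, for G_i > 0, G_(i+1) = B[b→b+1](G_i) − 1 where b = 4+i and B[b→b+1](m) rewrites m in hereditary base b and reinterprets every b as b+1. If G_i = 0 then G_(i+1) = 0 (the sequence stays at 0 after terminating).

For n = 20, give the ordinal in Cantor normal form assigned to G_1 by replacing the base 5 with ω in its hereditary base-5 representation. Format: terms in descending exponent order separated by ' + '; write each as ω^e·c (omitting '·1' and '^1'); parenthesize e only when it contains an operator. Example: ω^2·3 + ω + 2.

G_0 = 20. HB_4(20) = 4^2 + 4. Bump = 30. G_1 = 29.
G_1 = 29. HB_5(29) = 5^2 + 4. Bump = 40. G_2 = 39.

ω^2 + 4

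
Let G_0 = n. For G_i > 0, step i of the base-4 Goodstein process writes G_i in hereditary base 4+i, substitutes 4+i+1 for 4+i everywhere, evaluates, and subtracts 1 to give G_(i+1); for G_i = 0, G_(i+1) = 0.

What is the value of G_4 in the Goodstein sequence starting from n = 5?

3

(0) 5|_4 = 4 + 1 ↦ 5 + 1|_5 = 6 ⇒ 5
(1) 5|_5 = 5 ↦ 6|_6 = 6 ⇒ 5
(2) 5|_6 = 5 ↦ 5|_7 = 5 ⇒ 4
(3) 4|_7 = 4 ↦ 4|_8 = 4 ⇒ 3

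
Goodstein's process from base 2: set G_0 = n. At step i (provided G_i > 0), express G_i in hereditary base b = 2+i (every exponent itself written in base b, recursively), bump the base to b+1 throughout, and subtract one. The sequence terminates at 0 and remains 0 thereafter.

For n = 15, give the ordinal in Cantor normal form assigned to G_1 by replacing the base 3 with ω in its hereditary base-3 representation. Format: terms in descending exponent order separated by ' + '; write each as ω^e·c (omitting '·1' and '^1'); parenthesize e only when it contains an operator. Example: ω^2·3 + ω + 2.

ω^(ω + 1) + ω^ω + ω

step 0: 15 = 2^(2 + 1) + 2^2 + 2 + 1; sub 3 for 2: 3^(3 + 1) + 3^3 + 3 + 1; = 112; G_1 = 112−1 = 111
step 1: 111 = 3^(3 + 1) + 3^3 + 3; sub 4 for 3: 4^(4 + 1) + 4^4 + 4; = 1284; G_2 = 1284−1 = 1283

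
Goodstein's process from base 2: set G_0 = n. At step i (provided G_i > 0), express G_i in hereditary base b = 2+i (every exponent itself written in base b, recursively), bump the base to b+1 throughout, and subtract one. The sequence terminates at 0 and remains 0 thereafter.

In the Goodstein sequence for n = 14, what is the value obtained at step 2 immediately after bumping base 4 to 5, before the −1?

18751

i=0: 14 = 2^(2 + 1) + 2^2 + 2 (b=2); 2→3: 3^(3 + 1) + 3^3 + 3 = 111; 111−1 = 110
i=1: 110 = 3^(3 + 1) + 3^3 + 2 (b=3); 3→4: 4^(4 + 1) + 4^4 + 2 = 1282; 1282−1 = 1281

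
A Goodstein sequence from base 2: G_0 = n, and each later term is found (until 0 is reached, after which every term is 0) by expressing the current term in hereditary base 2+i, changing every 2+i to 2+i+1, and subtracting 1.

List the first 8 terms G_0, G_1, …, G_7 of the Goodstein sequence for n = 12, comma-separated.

G_0=12  [base 2] 2^(2 + 1) + 2^2  →[2↦3]→  3^(3 + 1) + 3^3 = 108  −1 ⇒ G_1=107
G_1=107  [base 3] 3^(3 + 1) + 2·3^2 + 2·3 + 2  →[3↦4]→  4^(4 + 1) + 2·4^2 + 2·4 + 2 = 1066  −1 ⇒ G_2=1065
G_2=1065  [base 4] 4^(4 + 1) + 2·4^2 + 2·4 + 1  →[4↦5]→  5^(5 + 1) + 2·5^2 + 2·5 + 1 = 15686  −1 ⇒ G_3=15685
G_3=15685  [base 5] 5^(5 + 1) + 2·5^2 + 2·5  →[5↦6]→  6^(6 + 1) + 2·6^2 + 2·6 = 280020  −1 ⇒ G_4=280019
G_4=280019  [base 6] 6^(6 + 1) + 2·6^2 + 6 + 5  →[6↦7]→  7^(7 + 1) + 2·7^2 + 7 + 5 = 5764911  −1 ⇒ G_5=5764910
G_5=5764910  [base 7] 7^(7 + 1) + 2·7^2 + 7 + 4  →[7↦8]→  8^(8 + 1) + 2·8^2 + 8 + 4 = 134217868  −1 ⇒ G_6=134217867
G_6=134217867  [base 8] 8^(8 + 1) + 2·8^2 + 8 + 3  →[8↦9]→  9^(9 + 1) + 2·9^2 + 9 + 3 = 3486784575  −1 ⇒ G_7=3486784574

12, 107, 1065, 15685, 280019, 5764910, 134217867, 3486784574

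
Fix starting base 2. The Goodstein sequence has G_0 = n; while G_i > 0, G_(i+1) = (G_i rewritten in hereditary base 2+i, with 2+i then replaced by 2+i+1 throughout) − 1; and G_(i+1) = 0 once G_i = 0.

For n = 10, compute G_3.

15625

G_0=10  [base 2] 2^(2 + 1) + 2  →[2↦3]→  3^(3 + 1) + 3 = 84  −1 ⇒ G_1=83
G_1=83  [base 3] 3^(3 + 1) + 2  →[3↦4]→  4^(4 + 1) + 2 = 1026  −1 ⇒ G_2=1025
G_2=1025  [base 4] 4^(4 + 1) + 1  →[4↦5]→  5^(5 + 1) + 1 = 15626  −1 ⇒ G_3=15625
G_3=15625  [base 5] 5^(5 + 1)  →[5↦6]→  6^(6 + 1) = 279936  −1 ⇒ G_4=279935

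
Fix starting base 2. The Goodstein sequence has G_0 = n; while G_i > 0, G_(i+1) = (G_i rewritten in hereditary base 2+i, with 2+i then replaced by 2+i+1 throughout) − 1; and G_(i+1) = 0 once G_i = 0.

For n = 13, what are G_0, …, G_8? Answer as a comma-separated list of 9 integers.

13, 108, 1279, 16092, 280711, 5765998, 134219479, 3486786855, 100000003325

G_0=13  [base 2] 2^(2 + 1) + 2^2 + 1  →[2↦3]→  3^(3 + 1) + 3^3 + 1 = 109  −1 ⇒ G_1=108
G_1=108  [base 3] 3^(3 + 1) + 3^3  →[3↦4]→  4^(4 + 1) + 4^4 = 1280  −1 ⇒ G_2=1279
G_2=1279  [base 4] 4^(4 + 1) + 3·4^3 + 3·4^2 + 3·4 + 3  →[4↦5]→  5^(5 + 1) + 3·5^3 + 3·5^2 + 3·5 + 3 = 16093  −1 ⇒ G_3=16092
G_3=16092  [base 5] 5^(5 + 1) + 3·5^3 + 3·5^2 + 3·5 + 2  →[5↦6]→  6^(6 + 1) + 3·6^3 + 3·6^2 + 3·6 + 2 = 280712  −1 ⇒ G_4=280711
G_4=280711  [base 6] 6^(6 + 1) + 3·6^3 + 3·6^2 + 3·6 + 1  →[6↦7]→  7^(7 + 1) + 3·7^3 + 3·7^2 + 3·7 + 1 = 5765999  −1 ⇒ G_5=5765998
G_5=5765998  [base 7] 7^(7 + 1) + 3·7^3 + 3·7^2 + 3·7  →[7↦8]→  8^(8 + 1) + 3·8^3 + 3·8^2 + 3·8 = 134219480  −1 ⇒ G_6=134219479
G_6=134219479  [base 8] 8^(8 + 1) + 3·8^3 + 3·8^2 + 2·8 + 7  →[8↦9]→  9^(9 + 1) + 3·9^3 + 3·9^2 + 2·9 + 7 = 3486786856  −1 ⇒ G_7=3486786855
G_7=3486786855  [base 9] 9^(9 + 1) + 3·9^3 + 3·9^2 + 2·9 + 6  →[9↦10]→  10^(10 + 1) + 3·10^3 + 3·10^2 + 2·10 + 6 = 100000003326  −1 ⇒ G_8=100000003325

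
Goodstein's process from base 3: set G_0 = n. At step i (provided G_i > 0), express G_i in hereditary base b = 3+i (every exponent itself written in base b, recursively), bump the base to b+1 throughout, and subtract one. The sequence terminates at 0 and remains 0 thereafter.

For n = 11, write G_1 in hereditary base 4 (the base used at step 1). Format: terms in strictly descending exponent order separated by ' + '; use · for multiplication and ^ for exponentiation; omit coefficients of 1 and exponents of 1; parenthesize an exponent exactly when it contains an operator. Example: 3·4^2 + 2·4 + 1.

G_0 = 11. HB_3(11) = 3^2 + 2. Bump = 18. G_1 = 17.
G_1 = 17. HB_4(17) = 4^2 + 1. Bump = 26. G_2 = 25.

4^2 + 1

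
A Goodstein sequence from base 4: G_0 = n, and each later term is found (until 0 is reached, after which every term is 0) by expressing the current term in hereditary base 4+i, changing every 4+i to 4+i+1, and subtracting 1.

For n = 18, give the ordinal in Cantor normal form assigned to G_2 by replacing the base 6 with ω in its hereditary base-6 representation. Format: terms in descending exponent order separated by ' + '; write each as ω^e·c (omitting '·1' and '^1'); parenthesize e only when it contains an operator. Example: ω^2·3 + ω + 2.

18 —HB4→ 4^2 + 2 —bump→ 5^2 + 2 = 27 —(−1)→ 26
26 —HB5→ 5^2 + 1 —bump→ 6^2 + 1 = 37 —(−1)→ 36
36 —HB6→ 6^2 —bump→ 7^2 = 49 —(−1)→ 48

ω^2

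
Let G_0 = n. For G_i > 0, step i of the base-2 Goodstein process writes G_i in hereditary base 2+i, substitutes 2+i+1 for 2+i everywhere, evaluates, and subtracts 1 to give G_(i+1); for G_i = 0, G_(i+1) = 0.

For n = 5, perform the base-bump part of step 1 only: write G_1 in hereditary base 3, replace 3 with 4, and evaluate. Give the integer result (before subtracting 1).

256

G_0 = 5. HB_2(5) = 2^2 + 1. Bump = 28. G_1 = 27.
G_1 = 27. HB_3(27) = 3^3. Bump = 256. G_2 = 255.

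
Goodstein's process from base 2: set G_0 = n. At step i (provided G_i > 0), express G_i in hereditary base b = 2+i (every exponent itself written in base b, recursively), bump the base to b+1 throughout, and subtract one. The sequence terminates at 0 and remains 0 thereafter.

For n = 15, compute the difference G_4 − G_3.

G_0 = 15. HB_2(15) = 2^(2 + 1) + 2^2 + 2 + 1. Bump = 112. G_1 = 111.
G_1 = 111. HB_3(111) = 3^(3 + 1) + 3^3 + 3. Bump = 1284. G_2 = 1283.
G_2 = 1283. HB_4(1283) = 4^(4 + 1) + 4^4 + 3. Bump = 18753. G_3 = 18752.
G_3 = 18752. HB_5(18752) = 5^(5 + 1) + 5^5 + 2. Bump = 326594. G_4 = 326593.

307841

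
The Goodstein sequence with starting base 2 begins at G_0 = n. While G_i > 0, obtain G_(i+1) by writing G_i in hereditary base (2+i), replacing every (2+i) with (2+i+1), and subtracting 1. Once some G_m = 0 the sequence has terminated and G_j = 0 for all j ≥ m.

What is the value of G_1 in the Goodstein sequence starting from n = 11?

84

G_0=11  [base 2] 2^(2 + 1) + 2 + 1  →[2↦3]→  3^(3 + 1) + 3 + 1 = 85  −1 ⇒ G_1=84
G_1=84  [base 3] 3^(3 + 1) + 3  →[3↦4]→  4^(4 + 1) + 4 = 1028  −1 ⇒ G_2=1027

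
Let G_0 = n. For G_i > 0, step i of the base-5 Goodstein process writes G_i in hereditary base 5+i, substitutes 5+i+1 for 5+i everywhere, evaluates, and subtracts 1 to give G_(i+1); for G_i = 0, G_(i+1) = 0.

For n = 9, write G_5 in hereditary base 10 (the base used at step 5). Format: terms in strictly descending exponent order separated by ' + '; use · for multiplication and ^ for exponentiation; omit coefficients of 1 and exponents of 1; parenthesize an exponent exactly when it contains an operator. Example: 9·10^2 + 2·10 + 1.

9

[0] 9 ≡ 5 + 4 (base 5). Lift 6: 10. −1: 9.
[1] 9 ≡ 6 + 3 (base 6). Lift 7: 10. −1: 9.
[2] 9 ≡ 7 + 2 (base 7). Lift 8: 10. −1: 9.
[3] 9 ≡ 8 + 1 (base 8). Lift 9: 10. −1: 9.
[4] 9 ≡ 9 (base 9). Lift 10: 10. −1: 9.
[5] 9 ≡ 9 (base 10). Lift 11: 9. −1: 8.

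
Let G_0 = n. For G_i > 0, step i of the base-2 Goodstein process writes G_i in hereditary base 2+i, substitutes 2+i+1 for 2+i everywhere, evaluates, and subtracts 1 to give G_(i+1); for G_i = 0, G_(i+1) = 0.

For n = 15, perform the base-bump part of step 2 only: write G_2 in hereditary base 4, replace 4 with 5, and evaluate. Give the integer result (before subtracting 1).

step 0: 15 = 2^(2 + 1) + 2^2 + 2 + 1; sub 3 for 2: 3^(3 + 1) + 3^3 + 3 + 1; = 112; G_1 = 112−1 = 111
step 1: 111 = 3^(3 + 1) + 3^3 + 3; sub 4 for 3: 4^(4 + 1) + 4^4 + 4; = 1284; G_2 = 1284−1 = 1283
step 2: 1283 = 4^(4 + 1) + 4^4 + 3; sub 5 for 4: 5^(5 + 1) + 5^5 + 3; = 18753; G_3 = 18753−1 = 18752

18753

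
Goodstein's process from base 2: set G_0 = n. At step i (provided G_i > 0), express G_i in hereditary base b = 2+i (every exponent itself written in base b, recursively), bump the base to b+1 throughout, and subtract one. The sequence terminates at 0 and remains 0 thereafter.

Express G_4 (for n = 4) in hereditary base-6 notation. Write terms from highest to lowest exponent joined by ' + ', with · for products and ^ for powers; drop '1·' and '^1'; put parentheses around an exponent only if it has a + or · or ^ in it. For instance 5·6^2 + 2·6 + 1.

G_0=4  [base 2] 2^2  →[2↦3]→  3^3 = 27  −1 ⇒ G_1=26
G_1=26  [base 3] 2·3^2 + 2·3 + 2  →[3↦4]→  2·4^2 + 2·4 + 2 = 42  −1 ⇒ G_2=41
G_2=41  [base 4] 2·4^2 + 2·4 + 1  →[4↦5]→  2·5^2 + 2·5 + 1 = 61  −1 ⇒ G_3=60
G_3=60  [base 5] 2·5^2 + 2·5  →[5↦6]→  2·6^2 + 2·6 = 84  −1 ⇒ G_4=83
G_4=83  [base 6] 2·6^2 + 6 + 5  →[6↦7]→  2·7^2 + 7 + 5 = 110  −1 ⇒ G_5=109

2·6^2 + 6 + 5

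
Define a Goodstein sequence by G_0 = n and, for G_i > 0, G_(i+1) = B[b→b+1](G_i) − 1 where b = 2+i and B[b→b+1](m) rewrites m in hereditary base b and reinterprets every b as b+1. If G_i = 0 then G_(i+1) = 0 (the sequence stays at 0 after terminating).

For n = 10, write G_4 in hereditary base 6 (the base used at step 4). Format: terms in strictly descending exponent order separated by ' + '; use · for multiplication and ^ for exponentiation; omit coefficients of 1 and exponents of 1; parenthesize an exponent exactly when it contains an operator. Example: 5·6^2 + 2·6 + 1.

G_0 = 10. HB_2(10) = 2^(2 + 1) + 2. Bump = 84. G_1 = 83.
G_1 = 83. HB_3(83) = 3^(3 + 1) + 2. Bump = 1026. G_2 = 1025.
G_2 = 1025. HB_4(1025) = 4^(4 + 1) + 1. Bump = 15626. G_3 = 15625.
G_3 = 15625. HB_5(15625) = 5^(5 + 1). Bump = 279936. G_4 = 279935.
G_4 = 279935. HB_6(279935) = 5·6^6 + 5·6^5 + 5·6^4 + 5·6^3 + 5·6^2 + 5·6 + 5. Bump = 4215755. G_5 = 4215754.

5·6^6 + 5·6^5 + 5·6^4 + 5·6^3 + 5·6^2 + 5·6 + 5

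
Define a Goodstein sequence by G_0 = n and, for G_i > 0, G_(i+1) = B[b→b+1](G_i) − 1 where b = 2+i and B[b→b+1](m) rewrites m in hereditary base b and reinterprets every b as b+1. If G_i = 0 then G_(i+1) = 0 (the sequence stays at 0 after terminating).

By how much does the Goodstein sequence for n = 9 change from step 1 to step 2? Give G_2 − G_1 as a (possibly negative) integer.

942

G_0=9  [base 2] 2^(2 + 1) + 1  →[2↦3]→  3^(3 + 1) + 1 = 82  −1 ⇒ G_1=81
G_1=81  [base 3] 3^(3 + 1)  →[3↦4]→  4^(4 + 1) = 1024  −1 ⇒ G_2=1023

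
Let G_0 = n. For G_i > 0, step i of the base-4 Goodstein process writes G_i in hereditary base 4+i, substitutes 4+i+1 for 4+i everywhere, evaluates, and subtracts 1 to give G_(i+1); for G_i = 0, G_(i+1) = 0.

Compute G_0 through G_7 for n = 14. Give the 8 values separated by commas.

14, 16, 18, 20, 21, 22, 23, 24

i=0: 14 = 3·4 + 2 (b=4); 4→5: 3·5 + 2 = 17; 17−1 = 16
i=1: 16 = 3·5 + 1 (b=5); 5→6: 3·6 + 1 = 19; 19−1 = 18
i=2: 18 = 3·6 (b=6); 6→7: 3·7 = 21; 21−1 = 20
i=3: 20 = 2·7 + 6 (b=7); 7→8: 2·8 + 6 = 22; 22−1 = 21
i=4: 21 = 2·8 + 5 (b=8); 8→9: 2·9 + 5 = 23; 23−1 = 22
i=5: 22 = 2·9 + 4 (b=9); 9→10: 2·10 + 4 = 24; 24−1 = 23
i=6: 23 = 2·10 + 3 (b=10); 10→11: 2·11 + 3 = 25; 25−1 = 24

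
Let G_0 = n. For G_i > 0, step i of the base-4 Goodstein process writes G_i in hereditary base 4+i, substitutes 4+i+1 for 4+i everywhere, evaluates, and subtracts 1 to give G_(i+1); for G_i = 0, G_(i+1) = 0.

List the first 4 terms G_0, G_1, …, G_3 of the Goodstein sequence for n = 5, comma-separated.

5, 5, 5, 4

step 0: 5 = 4 + 1; sub 5 for 4: 5 + 1; = 6; G_1 = 6−1 = 5
step 1: 5 = 5; sub 6 for 5: 6; = 6; G_2 = 6−1 = 5
step 2: 5 = 5; sub 7 for 6: 5; = 5; G_3 = 5−1 = 4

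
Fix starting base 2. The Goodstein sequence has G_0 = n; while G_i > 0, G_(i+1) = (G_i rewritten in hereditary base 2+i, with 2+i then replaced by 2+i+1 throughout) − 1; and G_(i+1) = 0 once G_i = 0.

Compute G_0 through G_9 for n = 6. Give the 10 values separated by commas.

6, 29, 257, 3125, 46655, 98039, 187243, 332147, 555551, 885775

step 0: 6 = 2^2 + 2; sub 3 for 2: 3^3 + 3; = 30; G_1 = 30−1 = 29
step 1: 29 = 3^3 + 2; sub 4 for 3: 4^4 + 2; = 258; G_2 = 258−1 = 257
step 2: 257 = 4^4 + 1; sub 5 for 4: 5^5 + 1; = 3126; G_3 = 3126−1 = 3125
step 3: 3125 = 5^5; sub 6 for 5: 6^6; = 46656; G_4 = 46656−1 = 46655
step 4: 46655 = 5·6^5 + 5·6^4 + 5·6^3 + 5·6^2 + 5·6 + 5; sub 7 for 6: 5·7^5 + 5·7^4 + 5·7^3 + 5·7^2 + 5·7 + 5; = 98040; G_5 = 98040−1 = 98039
step 5: 98039 = 5·7^5 + 5·7^4 + 5·7^3 + 5·7^2 + 5·7 + 4; sub 8 for 7: 5·8^5 + 5·8^4 + 5·8^3 + 5·8^2 + 5·8 + 4; = 187244; G_6 = 187244−1 = 187243
step 6: 187243 = 5·8^5 + 5·8^4 + 5·8^3 + 5·8^2 + 5·8 + 3; sub 9 for 8: 5·9^5 + 5·9^4 + 5·9^3 + 5·9^2 + 5·9 + 3; = 332148; G_7 = 332148−1 = 332147
step 7: 332147 = 5·9^5 + 5·9^4 + 5·9^3 + 5·9^2 + 5·9 + 2; sub 10 for 9: 5·10^5 + 5·10^4 + 5·10^3 + 5·10^2 + 5·10 + 2; = 555552; G_8 = 555552−1 = 555551
step 8: 555551 = 5·10^5 + 5·10^4 + 5·10^3 + 5·10^2 + 5·10 + 1; sub 11 for 10: 5·11^5 + 5·11^4 + 5·11^3 + 5·11^2 + 5·11 + 1; = 885776; G_9 = 885776−1 = 885775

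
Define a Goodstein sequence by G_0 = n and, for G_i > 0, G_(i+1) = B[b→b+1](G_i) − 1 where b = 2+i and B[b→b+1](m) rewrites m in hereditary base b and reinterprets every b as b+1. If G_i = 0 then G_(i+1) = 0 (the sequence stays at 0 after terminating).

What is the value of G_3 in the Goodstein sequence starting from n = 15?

18752

G_0=15  [base 2] 2^(2 + 1) + 2^2 + 2 + 1  →[2↦3]→  3^(3 + 1) + 3^3 + 3 + 1 = 112  −1 ⇒ G_1=111
G_1=111  [base 3] 3^(3 + 1) + 3^3 + 3  →[3↦4]→  4^(4 + 1) + 4^4 + 4 = 1284  −1 ⇒ G_2=1283
G_2=1283  [base 4] 4^(4 + 1) + 4^4 + 3  →[4↦5]→  5^(5 + 1) + 5^5 + 3 = 18753  −1 ⇒ G_3=18752
G_3=18752  [base 5] 5^(5 + 1) + 5^5 + 2  →[5↦6]→  6^(6 + 1) + 6^6 + 2 = 326594  −1 ⇒ G_4=326593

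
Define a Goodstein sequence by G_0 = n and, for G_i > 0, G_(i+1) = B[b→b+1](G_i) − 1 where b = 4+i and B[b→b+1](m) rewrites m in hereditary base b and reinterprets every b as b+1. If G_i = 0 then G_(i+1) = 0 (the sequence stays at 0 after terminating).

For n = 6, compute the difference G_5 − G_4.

step 0: 6 = 4 + 2; sub 5 for 4: 5 + 2; = 7; G_1 = 7−1 = 6
step 1: 6 = 5 + 1; sub 6 for 5: 6 + 1; = 7; G_2 = 7−1 = 6
step 2: 6 = 6; sub 7 for 6: 7; = 7; G_3 = 7−1 = 6
step 3: 6 = 6; sub 8 for 7: 6; = 6; G_4 = 6−1 = 5
step 4: 5 = 5; sub 9 for 8: 5; = 5; G_5 = 5−1 = 4

-1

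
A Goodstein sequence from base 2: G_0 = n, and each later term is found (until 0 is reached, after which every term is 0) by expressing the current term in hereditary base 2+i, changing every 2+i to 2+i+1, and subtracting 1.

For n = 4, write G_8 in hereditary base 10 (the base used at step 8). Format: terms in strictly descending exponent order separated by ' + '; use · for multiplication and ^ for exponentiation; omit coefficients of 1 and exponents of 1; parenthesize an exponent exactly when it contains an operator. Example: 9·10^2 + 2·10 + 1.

2·10^2 + 10 + 1

step 0: 4 = 2^2; sub 3 for 2: 3^3; = 27; G_1 = 27−1 = 26
step 1: 26 = 2·3^2 + 2·3 + 2; sub 4 for 3: 2·4^2 + 2·4 + 2; = 42; G_2 = 42−1 = 41
step 2: 41 = 2·4^2 + 2·4 + 1; sub 5 for 4: 2·5^2 + 2·5 + 1; = 61; G_3 = 61−1 = 60
step 3: 60 = 2·5^2 + 2·5; sub 6 for 5: 2·6^2 + 2·6; = 84; G_4 = 84−1 = 83
step 4: 83 = 2·6^2 + 6 + 5; sub 7 for 6: 2·7^2 + 7 + 5; = 110; G_5 = 110−1 = 109
step 5: 109 = 2·7^2 + 7 + 4; sub 8 for 7: 2·8^2 + 8 + 4; = 140; G_6 = 140−1 = 139
step 6: 139 = 2·8^2 + 8 + 3; sub 9 for 8: 2·9^2 + 9 + 3; = 174; G_7 = 174−1 = 173
step 7: 173 = 2·9^2 + 9 + 2; sub 10 for 9: 2·10^2 + 10 + 2; = 212; G_8 = 212−1 = 211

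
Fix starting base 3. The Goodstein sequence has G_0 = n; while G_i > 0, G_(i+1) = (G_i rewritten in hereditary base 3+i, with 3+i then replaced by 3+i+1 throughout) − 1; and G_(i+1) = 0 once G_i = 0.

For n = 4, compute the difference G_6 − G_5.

-1

4 —HB3→ 3 + 1 —bump→ 4 + 1 = 5 —(−1)→ 4
4 —HB4→ 4 —bump→ 5 = 5 —(−1)→ 4
4 —HB5→ 4 —bump→ 4 = 4 —(−1)→ 3
3 —HB6→ 3 —bump→ 3 = 3 —(−1)→ 2
2 —HB7→ 2 —bump→ 2 = 2 —(−1)→ 1
1 —HB8→ 1 —bump→ 1 = 1 —(−1)→ 0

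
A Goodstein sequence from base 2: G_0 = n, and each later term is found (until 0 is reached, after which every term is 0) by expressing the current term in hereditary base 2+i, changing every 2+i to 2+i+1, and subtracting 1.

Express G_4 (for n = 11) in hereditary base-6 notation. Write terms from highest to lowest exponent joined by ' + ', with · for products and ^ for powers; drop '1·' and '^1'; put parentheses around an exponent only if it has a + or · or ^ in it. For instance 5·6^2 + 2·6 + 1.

6^(6 + 1) + 1

i=0: 11 = 2^(2 + 1) + 2 + 1 (b=2); 2→3: 3^(3 + 1) + 3 + 1 = 85; 85−1 = 84
i=1: 84 = 3^(3 + 1) + 3 (b=3); 3→4: 4^(4 + 1) + 4 = 1028; 1028−1 = 1027
i=2: 1027 = 4^(4 + 1) + 3 (b=4); 4→5: 5^(5 + 1) + 3 = 15628; 15628−1 = 15627
i=3: 15627 = 5^(5 + 1) + 2 (b=5); 5→6: 6^(6 + 1) + 2 = 279938; 279938−1 = 279937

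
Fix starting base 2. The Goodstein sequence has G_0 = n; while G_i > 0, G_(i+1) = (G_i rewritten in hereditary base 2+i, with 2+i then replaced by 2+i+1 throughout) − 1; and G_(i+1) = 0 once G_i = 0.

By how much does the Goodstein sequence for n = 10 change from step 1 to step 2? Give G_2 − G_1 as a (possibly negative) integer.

942

10 —HB2→ 2^(2 + 1) + 2 —bump→ 3^(3 + 1) + 3 = 84 —(−1)→ 83
83 —HB3→ 3^(3 + 1) + 2 —bump→ 4^(4 + 1) + 2 = 1026 —(−1)→ 1025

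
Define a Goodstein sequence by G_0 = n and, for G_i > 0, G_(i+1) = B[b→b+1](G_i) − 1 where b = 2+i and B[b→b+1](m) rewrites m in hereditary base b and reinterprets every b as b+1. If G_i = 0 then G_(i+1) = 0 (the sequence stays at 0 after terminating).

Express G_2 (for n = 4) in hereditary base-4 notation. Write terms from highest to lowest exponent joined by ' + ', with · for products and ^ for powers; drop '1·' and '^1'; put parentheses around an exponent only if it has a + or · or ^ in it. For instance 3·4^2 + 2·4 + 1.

2·4^2 + 2·4 + 1

(0) 4|_2 = 2^2 ↦ 3^3|_3 = 27 ⇒ 26
(1) 26|_3 = 2·3^2 + 2·3 + 2 ↦ 2·4^2 + 2·4 + 2|_4 = 42 ⇒ 41
(2) 41|_4 = 2·4^2 + 2·4 + 1 ↦ 2·5^2 + 2·5 + 1|_5 = 61 ⇒ 60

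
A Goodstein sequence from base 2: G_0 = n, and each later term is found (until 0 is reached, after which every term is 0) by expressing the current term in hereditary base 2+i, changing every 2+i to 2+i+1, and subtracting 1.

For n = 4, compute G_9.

[0] 4 ≡ 2^2 (base 2). Lift 3: 27. −1: 26.
[1] 26 ≡ 2·3^2 + 2·3 + 2 (base 3). Lift 4: 42. −1: 41.
[2] 41 ≡ 2·4^2 + 2·4 + 1 (base 4). Lift 5: 61. −1: 60.
[3] 60 ≡ 2·5^2 + 2·5 (base 5). Lift 6: 84. −1: 83.
[4] 83 ≡ 2·6^2 + 6 + 5 (base 6). Lift 7: 110. −1: 109.
[5] 109 ≡ 2·7^2 + 7 + 4 (base 7). Lift 8: 140. −1: 139.
[6] 139 ≡ 2·8^2 + 8 + 3 (base 8). Lift 9: 174. −1: 173.
[7] 173 ≡ 2·9^2 + 9 + 2 (base 9). Lift 10: 212. −1: 211.
[8] 211 ≡ 2·10^2 + 10 + 1 (base 10). Lift 11: 254. −1: 253.

253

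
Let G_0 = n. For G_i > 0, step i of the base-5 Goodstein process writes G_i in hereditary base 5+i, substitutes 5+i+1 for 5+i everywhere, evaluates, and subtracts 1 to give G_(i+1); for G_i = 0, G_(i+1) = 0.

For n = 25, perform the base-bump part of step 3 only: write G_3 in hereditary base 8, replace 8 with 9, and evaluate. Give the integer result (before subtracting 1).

48

base 5: 25 = 5^2; at 6: 6^2 = 36; next = 35
base 6: 35 = 5·6 + 5; at 7: 5·7 + 5 = 40; next = 39
base 7: 39 = 5·7 + 4; at 8: 5·8 + 4 = 44; next = 43
base 8: 43 = 5·8 + 3; at 9: 5·9 + 3 = 48; next = 47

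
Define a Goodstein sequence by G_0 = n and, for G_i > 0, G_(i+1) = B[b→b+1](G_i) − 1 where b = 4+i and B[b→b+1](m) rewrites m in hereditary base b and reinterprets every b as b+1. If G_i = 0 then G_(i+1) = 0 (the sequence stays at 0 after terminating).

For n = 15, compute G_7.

G_0=15  [base 4] 3·4 + 3  →[4↦5]→  3·5 + 3 = 18  −1 ⇒ G_1=17
G_1=17  [base 5] 3·5 + 2  →[5↦6]→  3·6 + 2 = 20  −1 ⇒ G_2=19
G_2=19  [base 6] 3·6 + 1  →[6↦7]→  3·7 + 1 = 22  −1 ⇒ G_3=21
G_3=21  [base 7] 3·7  →[7↦8]→  3·8 = 24  −1 ⇒ G_4=23
G_4=23  [base 8] 2·8 + 7  →[8↦9]→  2·9 + 7 = 25  −1 ⇒ G_5=24
G_5=24  [base 9] 2·9 + 6  →[9↦10]→  2·10 + 6 = 26  −1 ⇒ G_6=25
G_6=25  [base 10] 2·10 + 5  →[10↦11]→  2·11 + 5 = 27  −1 ⇒ G_7=26
G_7=26  [base 11] 2·11 + 4  →[11↦12]→  2·12 + 4 = 28  −1 ⇒ G_8=27

26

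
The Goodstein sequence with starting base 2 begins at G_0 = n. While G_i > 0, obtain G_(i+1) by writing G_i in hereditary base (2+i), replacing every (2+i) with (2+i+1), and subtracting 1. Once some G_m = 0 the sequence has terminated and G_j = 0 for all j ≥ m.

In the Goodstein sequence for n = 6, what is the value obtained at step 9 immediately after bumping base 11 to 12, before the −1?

1357260

[0] 6 ≡ 2^2 + 2 (base 2). Lift 3: 30. −1: 29.
[1] 29 ≡ 3^3 + 2 (base 3). Lift 4: 258. −1: 257.
[2] 257 ≡ 4^4 + 1 (base 4). Lift 5: 3126. −1: 3125.
[3] 3125 ≡ 5^5 (base 5). Lift 6: 46656. −1: 46655.
[4] 46655 ≡ 5·6^5 + 5·6^4 + 5·6^3 + 5·6^2 + 5·6 + 5 (base 6). Lift 7: 98040. −1: 98039.
[5] 98039 ≡ 5·7^5 + 5·7^4 + 5·7^3 + 5·7^2 + 5·7 + 4 (base 7). Lift 8: 187244. −1: 187243.
[6] 187243 ≡ 5·8^5 + 5·8^4 + 5·8^3 + 5·8^2 + 5·8 + 3 (base 8). Lift 9: 332148. −1: 332147.
[7] 332147 ≡ 5·9^5 + 5·9^4 + 5·9^3 + 5·9^2 + 5·9 + 2 (base 9). Lift 10: 555552. −1: 555551.
[8] 555551 ≡ 5·10^5 + 5·10^4 + 5·10^3 + 5·10^2 + 5·10 + 1 (base 10). Lift 11: 885776. −1: 885775.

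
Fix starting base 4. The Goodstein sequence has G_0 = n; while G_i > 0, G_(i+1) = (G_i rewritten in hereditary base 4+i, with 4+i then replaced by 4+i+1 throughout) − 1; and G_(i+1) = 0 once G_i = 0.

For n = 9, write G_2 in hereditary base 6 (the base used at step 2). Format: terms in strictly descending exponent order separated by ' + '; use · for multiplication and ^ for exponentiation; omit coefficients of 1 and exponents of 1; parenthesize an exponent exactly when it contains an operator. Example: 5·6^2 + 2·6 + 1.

i=0: 9 = 2·4 + 1 (b=4); 4→5: 2·5 + 1 = 11; 11−1 = 10
i=1: 10 = 2·5 (b=5); 5→6: 2·6 = 12; 12−1 = 11
i=2: 11 = 6 + 5 (b=6); 6→7: 7 + 5 = 12; 12−1 = 11

6 + 5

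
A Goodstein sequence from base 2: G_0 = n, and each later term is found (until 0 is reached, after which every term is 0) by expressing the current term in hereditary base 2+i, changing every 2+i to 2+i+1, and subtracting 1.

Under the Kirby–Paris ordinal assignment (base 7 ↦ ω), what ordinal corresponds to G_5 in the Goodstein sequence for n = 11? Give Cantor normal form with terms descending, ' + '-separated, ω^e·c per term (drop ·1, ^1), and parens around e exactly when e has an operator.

11 —HB2→ 2^(2 + 1) + 2 + 1 —bump→ 3^(3 + 1) + 3 + 1 = 85 —(−1)→ 84
84 —HB3→ 3^(3 + 1) + 3 —bump→ 4^(4 + 1) + 4 = 1028 —(−1)→ 1027
1027 —HB4→ 4^(4 + 1) + 3 —bump→ 5^(5 + 1) + 3 = 15628 —(−1)→ 15627
15627 —HB5→ 5^(5 + 1) + 2 —bump→ 6^(6 + 1) + 2 = 279938 —(−1)→ 279937
279937 —HB6→ 6^(6 + 1) + 1 —bump→ 7^(7 + 1) + 1 = 5764802 —(−1)→ 5764801
5764801 —HB7→ 7^(7 + 1) —bump→ 8^(8 + 1) = 134217728 —(−1)→ 134217727

ω^(ω + 1)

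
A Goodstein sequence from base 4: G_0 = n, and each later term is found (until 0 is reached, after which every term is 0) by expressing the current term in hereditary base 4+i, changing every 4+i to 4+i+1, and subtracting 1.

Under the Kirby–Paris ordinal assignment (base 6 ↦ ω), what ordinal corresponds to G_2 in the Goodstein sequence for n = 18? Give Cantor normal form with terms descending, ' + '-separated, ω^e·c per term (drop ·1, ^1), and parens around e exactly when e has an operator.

18 —HB4→ 4^2 + 2 —bump→ 5^2 + 2 = 27 —(−1)→ 26
26 —HB5→ 5^2 + 1 —bump→ 6^2 + 1 = 37 —(−1)→ 36
36 —HB6→ 6^2 —bump→ 7^2 = 49 —(−1)→ 48

ω^2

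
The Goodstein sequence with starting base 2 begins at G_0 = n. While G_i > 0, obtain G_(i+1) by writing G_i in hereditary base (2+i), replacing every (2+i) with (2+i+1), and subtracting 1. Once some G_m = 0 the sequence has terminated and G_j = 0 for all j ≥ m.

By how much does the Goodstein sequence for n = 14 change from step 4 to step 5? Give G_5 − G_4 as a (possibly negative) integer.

5536249

14 —HB2→ 2^(2 + 1) + 2^2 + 2 —bump→ 3^(3 + 1) + 3^3 + 3 = 111 —(−1)→ 110
110 —HB3→ 3^(3 + 1) + 3^3 + 2 —bump→ 4^(4 + 1) + 4^4 + 2 = 1282 —(−1)→ 1281
1281 —HB4→ 4^(4 + 1) + 4^4 + 1 —bump→ 5^(5 + 1) + 5^5 + 1 = 18751 —(−1)→ 18750
18750 —HB5→ 5^(5 + 1) + 5^5 —bump→ 6^(6 + 1) + 6^6 = 326592 —(−1)→ 326591
326591 —HB6→ 6^(6 + 1) + 5·6^5 + 5·6^4 + 5·6^3 + 5·6^2 + 5·6 + 5 —bump→ 7^(7 + 1) + 5·7^5 + 5·7^4 + 5·7^3 + 5·7^2 + 5·7 + 5 = 5862841 —(−1)→ 5862840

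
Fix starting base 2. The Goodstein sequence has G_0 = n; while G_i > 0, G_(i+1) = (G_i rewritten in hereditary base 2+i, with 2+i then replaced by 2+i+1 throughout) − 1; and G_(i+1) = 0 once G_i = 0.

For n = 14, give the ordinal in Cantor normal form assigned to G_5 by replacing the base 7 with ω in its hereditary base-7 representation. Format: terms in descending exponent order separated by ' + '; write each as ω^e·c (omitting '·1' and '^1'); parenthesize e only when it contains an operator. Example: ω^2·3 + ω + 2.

ω^(ω + 1) + ω^5·5 + ω^4·5 + ω^3·5 + ω^2·5 + ω·5 + 4

G_0 = 14. HB_2(14) = 2^(2 + 1) + 2^2 + 2. Bump = 111. G_1 = 110.
G_1 = 110. HB_3(110) = 3^(3 + 1) + 3^3 + 2. Bump = 1282. G_2 = 1281.
G_2 = 1281. HB_4(1281) = 4^(4 + 1) + 4^4 + 1. Bump = 18751. G_3 = 18750.
G_3 = 18750. HB_5(18750) = 5^(5 + 1) + 5^5. Bump = 326592. G_4 = 326591.
G_4 = 326591. HB_6(326591) = 6^(6 + 1) + 5·6^5 + 5·6^4 + 5·6^3 + 5·6^2 + 5·6 + 5. Bump = 5862841. G_5 = 5862840.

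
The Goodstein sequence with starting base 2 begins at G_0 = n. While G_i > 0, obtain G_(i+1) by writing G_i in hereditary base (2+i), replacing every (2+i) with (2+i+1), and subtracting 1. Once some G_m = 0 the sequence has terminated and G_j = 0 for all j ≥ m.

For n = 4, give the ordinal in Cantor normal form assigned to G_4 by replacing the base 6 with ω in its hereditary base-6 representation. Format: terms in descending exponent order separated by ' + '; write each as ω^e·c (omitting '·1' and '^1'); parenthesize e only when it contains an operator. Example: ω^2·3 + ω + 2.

ω^2·2 + ω + 5

[0] 4 ≡ 2^2 (base 2). Lift 3: 27. −1: 26.
[1] 26 ≡ 2·3^2 + 2·3 + 2 (base 3). Lift 4: 42. −1: 41.
[2] 41 ≡ 2·4^2 + 2·4 + 1 (base 4). Lift 5: 61. −1: 60.
[3] 60 ≡ 2·5^2 + 2·5 (base 5). Lift 6: 84. −1: 83.
[4] 83 ≡ 2·6^2 + 6 + 5 (base 6). Lift 7: 110. −1: 109.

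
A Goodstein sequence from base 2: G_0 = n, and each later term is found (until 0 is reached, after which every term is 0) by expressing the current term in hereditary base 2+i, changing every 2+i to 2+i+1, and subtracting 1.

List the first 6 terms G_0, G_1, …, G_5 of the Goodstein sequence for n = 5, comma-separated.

G_0=5  [base 2] 2^2 + 1  →[2↦3]→  3^3 + 1 = 28  −1 ⇒ G_1=27
G_1=27  [base 3] 3^3  →[3↦4]→  4^4 = 256  −1 ⇒ G_2=255
G_2=255  [base 4] 3·4^3 + 3·4^2 + 3·4 + 3  →[4↦5]→  3·5^3 + 3·5^2 + 3·5 + 3 = 468  −1 ⇒ G_3=467
G_3=467  [base 5] 3·5^3 + 3·5^2 + 3·5 + 2  →[5↦6]→  3·6^3 + 3·6^2 + 3·6 + 2 = 776  −1 ⇒ G_4=775
G_4=775  [base 6] 3·6^3 + 3·6^2 + 3·6 + 1  →[6↦7]→  3·7^3 + 3·7^2 + 3·7 + 1 = 1198  −1 ⇒ G_5=1197

5, 27, 255, 467, 775, 1197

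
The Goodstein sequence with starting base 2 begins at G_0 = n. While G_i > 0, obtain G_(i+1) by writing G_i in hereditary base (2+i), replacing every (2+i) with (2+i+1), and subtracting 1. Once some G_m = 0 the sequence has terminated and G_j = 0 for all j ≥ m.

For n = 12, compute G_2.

G_0 = 12. HB_2(12) = 2^(2 + 1) + 2^2. Bump = 108. G_1 = 107.
G_1 = 107. HB_3(107) = 3^(3 + 1) + 2·3^2 + 2·3 + 2. Bump = 1066. G_2 = 1065.
G_2 = 1065. HB_4(1065) = 4^(4 + 1) + 2·4^2 + 2·4 + 1. Bump = 15686. G_3 = 15685.

1065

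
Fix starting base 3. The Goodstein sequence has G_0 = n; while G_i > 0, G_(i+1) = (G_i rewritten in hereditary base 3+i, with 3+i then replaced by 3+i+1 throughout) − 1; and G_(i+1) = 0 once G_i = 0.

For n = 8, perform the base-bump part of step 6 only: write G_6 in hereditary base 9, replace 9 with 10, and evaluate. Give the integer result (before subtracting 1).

12

G_0 = 8. HB_3(8) = 2·3 + 2. Bump = 10. G_1 = 9.
G_1 = 9. HB_4(9) = 2·4 + 1. Bump = 11. G_2 = 10.
G_2 = 10. HB_5(10) = 2·5. Bump = 12. G_3 = 11.
G_3 = 11. HB_6(11) = 6 + 5. Bump = 12. G_4 = 11.
G_4 = 11. HB_7(11) = 7 + 4. Bump = 12. G_5 = 11.
G_5 = 11. HB_8(11) = 8 + 3. Bump = 12. G_6 = 11.
G_6 = 11. HB_9(11) = 9 + 2. Bump = 12. G_7 = 11.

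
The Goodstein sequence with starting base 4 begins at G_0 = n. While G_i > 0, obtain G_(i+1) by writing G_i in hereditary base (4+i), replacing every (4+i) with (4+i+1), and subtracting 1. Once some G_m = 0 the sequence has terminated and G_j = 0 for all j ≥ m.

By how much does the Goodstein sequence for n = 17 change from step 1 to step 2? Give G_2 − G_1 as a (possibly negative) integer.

10

(0) 17|_4 = 4^2 + 1 ↦ 5^2 + 1|_5 = 26 ⇒ 25
(1) 25|_5 = 5^2 ↦ 6^2|_6 = 36 ⇒ 35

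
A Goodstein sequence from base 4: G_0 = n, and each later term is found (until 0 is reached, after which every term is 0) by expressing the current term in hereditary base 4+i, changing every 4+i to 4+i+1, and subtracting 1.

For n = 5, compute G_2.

[0] 5 ≡ 4 + 1 (base 4). Lift 5: 6. −1: 5.
[1] 5 ≡ 5 (base 5). Lift 6: 6. −1: 5.
[2] 5 ≡ 5 (base 6). Lift 7: 5. −1: 4.

5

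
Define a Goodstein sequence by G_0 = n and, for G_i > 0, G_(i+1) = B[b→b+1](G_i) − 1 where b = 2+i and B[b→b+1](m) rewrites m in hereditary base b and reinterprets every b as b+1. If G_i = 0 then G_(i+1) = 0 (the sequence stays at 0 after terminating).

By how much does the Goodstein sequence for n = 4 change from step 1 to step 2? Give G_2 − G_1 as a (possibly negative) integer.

G_0 = 4. HB_2(4) = 2^2. Bump = 27. G_1 = 26.
G_1 = 26. HB_3(26) = 2·3^2 + 2·3 + 2. Bump = 42. G_2 = 41.

15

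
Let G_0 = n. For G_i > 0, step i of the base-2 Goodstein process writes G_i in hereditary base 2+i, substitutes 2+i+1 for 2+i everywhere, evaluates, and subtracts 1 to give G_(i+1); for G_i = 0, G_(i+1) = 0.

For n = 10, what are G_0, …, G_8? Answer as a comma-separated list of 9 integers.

G_0 = 10. HB_2(10) = 2^(2 + 1) + 2. Bump = 84. G_1 = 83.
G_1 = 83. HB_3(83) = 3^(3 + 1) + 2. Bump = 1026. G_2 = 1025.
G_2 = 1025. HB_4(1025) = 4^(4 + 1) + 1. Bump = 15626. G_3 = 15625.
G_3 = 15625. HB_5(15625) = 5^(5 + 1). Bump = 279936. G_4 = 279935.
G_4 = 279935. HB_6(279935) = 5·6^6 + 5·6^5 + 5·6^4 + 5·6^3 + 5·6^2 + 5·6 + 5. Bump = 4215755. G_5 = 4215754.
G_5 = 4215754. HB_7(4215754) = 5·7^7 + 5·7^5 + 5·7^4 + 5·7^3 + 5·7^2 + 5·7 + 4. Bump = 84073324. G_6 = 84073323.
G_6 = 84073323. HB_8(84073323) = 5·8^8 + 5·8^5 + 5·8^4 + 5·8^3 + 5·8^2 + 5·8 + 3. Bump = 1937434593. G_7 = 1937434592.
G_7 = 1937434592. HB_9(1937434592) = 5·9^9 + 5·9^5 + 5·9^4 + 5·9^3 + 5·9^2 + 5·9 + 2. Bump = 50000555552. G_8 = 50000555551.

10, 83, 1025, 15625, 279935, 4215754, 84073323, 1937434592, 50000555551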